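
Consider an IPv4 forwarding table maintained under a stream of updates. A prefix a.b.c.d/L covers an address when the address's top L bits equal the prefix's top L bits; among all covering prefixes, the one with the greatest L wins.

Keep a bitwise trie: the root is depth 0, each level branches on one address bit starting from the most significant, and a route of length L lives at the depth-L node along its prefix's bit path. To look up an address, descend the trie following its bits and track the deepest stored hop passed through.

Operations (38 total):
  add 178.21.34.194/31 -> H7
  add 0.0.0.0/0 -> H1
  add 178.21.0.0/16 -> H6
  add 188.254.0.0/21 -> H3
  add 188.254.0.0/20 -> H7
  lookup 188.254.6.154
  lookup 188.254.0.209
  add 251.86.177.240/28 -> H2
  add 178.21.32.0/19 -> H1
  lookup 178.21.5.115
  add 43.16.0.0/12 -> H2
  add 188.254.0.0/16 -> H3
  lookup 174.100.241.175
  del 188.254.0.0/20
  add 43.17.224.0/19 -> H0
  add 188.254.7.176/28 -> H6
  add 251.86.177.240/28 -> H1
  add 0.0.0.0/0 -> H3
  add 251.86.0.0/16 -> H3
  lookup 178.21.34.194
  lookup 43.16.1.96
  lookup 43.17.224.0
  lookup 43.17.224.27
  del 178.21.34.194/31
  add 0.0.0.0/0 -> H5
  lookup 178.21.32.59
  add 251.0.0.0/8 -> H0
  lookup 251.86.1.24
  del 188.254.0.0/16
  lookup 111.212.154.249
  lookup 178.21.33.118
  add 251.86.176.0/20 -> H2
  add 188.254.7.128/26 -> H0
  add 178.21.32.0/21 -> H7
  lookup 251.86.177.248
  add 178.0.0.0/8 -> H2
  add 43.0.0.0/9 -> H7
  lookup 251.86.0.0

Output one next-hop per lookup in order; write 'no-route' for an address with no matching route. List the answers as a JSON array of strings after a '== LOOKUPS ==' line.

Process each operation:
  + 178.21.34.194/31 (H7) depth=31
  + 0.0.0.0/0 (H1) depth=0
  + 178.21.0.0/16 (H6) depth=16
  + 188.254.0.0/21 (H3) depth=21
  + 188.254.0.0/20 (H7) depth=20
  ? 188.254.6.154  path d0:H1→d1:-→d2:-→d3:-→d4:-→d5:-→d6:-→d7:-→d8:-→d9:-→d10:-→d11:-→d12:-→d13:-→d14:-→d15:-→d16:-→d17:-→d18:-→d19:-→d20:H7→d21:H3  best=H3
  ? 188.254.0.209  path d0:H1→d1:-→d2:-→d3:-→d4:-→d5:-→d6:-→d7:-→d8:-→d9:-→d10:-→d11:-→d12:-→d13:-→d14:-→d15:-→d16:-→d17:-→d18:-→d19:-→d20:H7→d21:H3  best=H3
  + 251.86.177.240/28 (H2) depth=28
  + 178.21.32.0/19 (H1) depth=19
  ? 178.21.5.115  path d0:H1→d1:-→d2:-→d3:-→d4:-→d5:-→d6:-→d7:-→d8:-→d9:-→d10:-→d11:-→d12:-→d13:-→d14:-→d15:-→d16:H6→d17:-→d18:-  best=H6
  + 43.16.0.0/12 (H2) depth=12
  + 188.254.0.0/16 (H3) depth=16
  ? 174.100.241.175  path d0:H1→d1:-→d2:-→d3:-  best=H1
  del 188.254.0.0/20 (clear depth 20)
  + 43.17.224.0/19 (H0) depth=19
  + 188.254.7.176/28 (H6) depth=28
  + 251.86.177.240/28 (H1) depth=28
  + 0.0.0.0/0 (H3) depth=0
  + 251.86.0.0/16 (H3) depth=16
  ? 178.21.34.194  path d0:H3→d1:-→d2:-→d3:-→d4:-→d5:-→d6:-→d7:-→d8:-→d9:-→d10:-→d11:-→d12:-→d13:-→d14:-→d15:-→d16:H6→d17:-→d18:-→d19:H1→d20:-→d21:-→d22:-→d23:-→d24:-→d25:-→d26:-→d27:-→d28:-→d29:-→d30:-→d31:H7  best=H7
  ? 43.16.1.96  path d0:H3→d1:-→d2:-→d3:-→d4:-→d5:-→d6:-→d7:-→d8:-→d9:-→d10:-→d11:-→d12:H2→d13:-→d14:-→d15:-  best=H2
  ? 43.17.224.0  path d0:H3→d1:-→d2:-→d3:-→d4:-→d5:-→d6:-→d7:-→d8:-→d9:-→d10:-→d11:-→d12:H2→d13:-→d14:-→d15:-→d16:-→d17:-→d18:-→d19:H0  best=H0
  ? 43.17.224.27  path d0:H3→d1:-→d2:-→d3:-→d4:-→d5:-→d6:-→d7:-→d8:-→d9:-→d10:-→d11:-→d12:H2→d13:-→d14:-→d15:-→d16:-→d17:-→d18:-→d19:H0  best=H0
  del 178.21.34.194/31 (clear depth 31)
  + 0.0.0.0/0 (H5) depth=0
  ? 178.21.32.59  path d0:H5→d1:-→d2:-→d3:-→d4:-→d5:-→d6:-→d7:-→d8:-→d9:-→d10:-→d11:-→d12:-→d13:-→d14:-→d15:-→d16:H6→d17:-→d18:-→d19:H1→d20:-→d21:-→d22:-  best=H1
  + 251.0.0.0/8 (H0) depth=8
  ? 251.86.1.24  path d0:H5→d1:-→d2:-→d3:-→d4:-→d5:-→d6:-→d7:-→d8:H0→d9:-→d10:-→d11:-→d12:-→d13:-→d14:-→d15:-→d16:H3  best=H3
  del 188.254.0.0/16 (clear depth 16)
  ? 111.212.154.249  path d0:H5→d1:-  best=H5
  ? 178.21.33.118  path d0:H5→d1:-→d2:-→d3:-→d4:-→d5:-→d6:-→d7:-→d8:-→d9:-→d10:-→d11:-→d12:-→d13:-→d14:-→d15:-→d16:H6→d17:-→d18:-→d19:H1→d20:-→d21:-→d22:-  best=H1
  + 251.86.176.0/20 (H2) depth=20
  + 188.254.7.128/26 (H0) depth=26
  + 178.21.32.0/21 (H7) depth=21
  ? 251.86.177.248  path d0:H5→d1:-→d2:-→d3:-→d4:-→d5:-→d6:-→d7:-→d8:H0→d9:-→d10:-→d11:-→d12:-→d13:-→d14:-→d15:-→d16:H3→d17:-→d18:-→d19:-→d20:H2→d21:-→d22:-→d23:-→d24:-→d25:-→d26:-→d27:-→d28:H1  best=H1
  + 178.0.0.0/8 (H2) depth=8
  + 43.0.0.0/9 (H7) depth=9
  ? 251.86.0.0  path d0:H5→d1:-→d2:-→d3:-→d4:-→d5:-→d6:-→d7:-→d8:H0→d9:-→d10:-→d11:-→d12:-→d13:-→d14:-→d15:-→d16:H3  best=H3

== LOOKUPS ==
["H3","H3","H6","H1","H7","H2","H0","H0","H1","H3","H5","H1","H1","H3"]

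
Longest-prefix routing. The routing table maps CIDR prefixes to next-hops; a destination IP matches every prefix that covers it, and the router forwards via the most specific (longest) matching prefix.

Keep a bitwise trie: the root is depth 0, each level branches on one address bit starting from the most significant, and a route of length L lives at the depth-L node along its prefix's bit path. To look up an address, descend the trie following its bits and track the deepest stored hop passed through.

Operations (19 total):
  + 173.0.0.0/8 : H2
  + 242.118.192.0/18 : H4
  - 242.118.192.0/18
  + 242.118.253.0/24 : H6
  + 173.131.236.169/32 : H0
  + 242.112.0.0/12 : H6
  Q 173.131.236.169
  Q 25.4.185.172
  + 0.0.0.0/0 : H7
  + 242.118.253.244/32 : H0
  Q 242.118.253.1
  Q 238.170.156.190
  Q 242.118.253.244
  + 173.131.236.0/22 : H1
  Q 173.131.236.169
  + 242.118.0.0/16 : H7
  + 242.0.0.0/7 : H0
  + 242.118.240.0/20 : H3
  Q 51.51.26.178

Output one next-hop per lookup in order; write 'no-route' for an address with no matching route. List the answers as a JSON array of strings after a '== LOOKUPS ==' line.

Trace:
  add 173.0.0.0/8 -> H2 at depth 8
  add 242.118.192.0/18 -> H4 at depth 18
  - 242.118.192.0/18 clear@18
  add 242.118.253.0/24 -> H6 at depth 24
  add 173.131.236.169/32 -> H0 at depth 32
  add 242.112.0.0/12 -> H6 at depth 12
  ? 173.131.236.169  path d0:-→d1:-→d2:-→d3:-→d4:-→d5:-→d6:-→d7:-→d8:H2→d9:-→d10:-→d11:-→d12:-→d13:-→d14:-→d15:-→d16:-→d17:-→d18:-→d19:-→d20:-→d21:-→d22:-→d23:-→d24:-→d25:-→d26:-→d27:-→d28:-→d29:-→d30:-→d31:-→d32:H0  best=H0
  ? 25.4.185.172  path d0:-  best=no-route
  add 0.0.0.0/0 -> H7 at depth 0
  add 242.118.253.244/32 -> H0 at depth 32
  ? 242.118.253.1  path d0:H7→d1:-→d2:-→d3:-→d4:-→d5:-→d6:-→d7:-→d8:-→d9:-→d10:-→d11:-→d12:H6→d13:-→d14:-→d15:-→d16:-→d17:-→d18:-→d19:-→d20:-→d21:-→d22:-→d23:-→d24:H6  best=H6
  ? 238.170.156.190  path d0:H7→d1:-→d2:-→d3:-  best=H7
  ? 242.118.253.244  path d0:H7→d1:-→d2:-→d3:-→d4:-→d5:-→d6:-→d7:-→d8:-→d9:-→d10:-→d11:-→d12:H6→d13:-→d14:-→d15:-→d16:-→d17:-→d18:-→d19:-→d20:-→d21:-→d22:-→d23:-→d24:H6→d25:-→d26:-→d27:-→d28:-→d29:-→d30:-→d31:-→d32:H0  best=H0
  add 173.131.236.0/22 -> H1 at depth 22
  ? 173.131.236.169  path d0:H7→d1:-→d2:-→d3:-→d4:-→d5:-→d6:-→d7:-→d8:H2→d9:-→d10:-→d11:-→d12:-→d13:-→d14:-→d15:-→d16:-→d17:-→d18:-→d19:-→d20:-→d21:-→d22:H1→d23:-→d24:-→d25:-→d26:-→d27:-→d28:-→d29:-→d30:-→d31:-→d32:H0  best=H0
  add 242.118.0.0/16 -> H7 at depth 16
  add 242.0.0.0/7 -> H0 at depth 7
  add 242.118.240.0/20 -> H3 at depth 20
  ? 51.51.26.178  path d0:H7  best=H7

== LOOKUPS ==
["H0","no-route","H6","H7","H0","H0","H7"]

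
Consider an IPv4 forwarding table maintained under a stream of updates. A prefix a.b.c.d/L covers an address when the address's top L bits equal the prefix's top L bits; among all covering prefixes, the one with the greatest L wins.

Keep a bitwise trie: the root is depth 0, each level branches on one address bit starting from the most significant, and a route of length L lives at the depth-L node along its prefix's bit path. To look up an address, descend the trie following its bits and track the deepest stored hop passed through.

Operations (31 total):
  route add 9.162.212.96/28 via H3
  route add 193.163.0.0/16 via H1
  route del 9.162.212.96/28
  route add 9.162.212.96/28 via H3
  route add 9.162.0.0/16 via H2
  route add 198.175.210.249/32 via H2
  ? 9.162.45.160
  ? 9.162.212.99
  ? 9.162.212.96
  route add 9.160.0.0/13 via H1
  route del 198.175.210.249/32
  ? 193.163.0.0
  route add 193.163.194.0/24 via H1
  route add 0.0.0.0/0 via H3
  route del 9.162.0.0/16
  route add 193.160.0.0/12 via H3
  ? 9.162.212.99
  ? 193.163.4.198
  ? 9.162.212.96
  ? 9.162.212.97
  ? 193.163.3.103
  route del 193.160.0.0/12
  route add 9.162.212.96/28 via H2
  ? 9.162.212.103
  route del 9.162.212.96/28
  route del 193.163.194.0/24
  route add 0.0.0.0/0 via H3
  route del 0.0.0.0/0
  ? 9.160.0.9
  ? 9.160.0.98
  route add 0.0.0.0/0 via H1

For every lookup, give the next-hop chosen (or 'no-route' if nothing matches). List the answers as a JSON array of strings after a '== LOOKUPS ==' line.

Process each operation:
  add 9.162.212.96/28 -> H3 at depth 28
  add 193.163.0.0/16 -> H1 at depth 16
  - 9.162.212.96/28 clear@28
  add 9.162.212.96/28 -> H3 at depth 28
  add 9.162.0.0/16 -> H2 at depth 16
  add 198.175.210.249/32 -> H2 at depth 32
  Q 9.162.45.160: descend 0000100110100010 ; hops seen [H2] ; pick H2
  Q 9.162.212.99: descend 0000100110100010110101000110 ; hops seen [H2,H3] ; pick H3
  Q 9.162.212.96: descend 0000100110100010110101000110 ; hops seen [H2,H3] ; pick H3
  add 9.160.0.0/13 -> H1 at depth 13
  - 198.175.210.249/32 clear@32
  Q 193.163.0.0: descend 1100000110100011 ; hops seen [H1] ; pick H1
  add 193.163.194.0/24 -> H1 at depth 24
  add 0.0.0.0/0 -> H3 at depth 0
  - 9.162.0.0/16 clear@16
  add 193.160.0.0/12 -> H3 at depth 12
  Q 9.162.212.99: descend 0000100110100010110101000110 ; hops seen [H3,H1,H3] ; pick H3
  Q 193.163.4.198: descend 1100000110100011 ; hops seen [H3,H3,H1] ; pick H1
  Q 9.162.212.96: descend 0000100110100010110101000110 ; hops seen [H3,H1,H3] ; pick H3
  Q 9.162.212.97: descend 0000100110100010110101000110 ; hops seen [H3,H1,H3] ; pick H3
  Q 193.163.3.103: descend 1100000110100011 ; hops seen [H3,H3,H1] ; pick H1
  - 193.160.0.0/12 clear@12
  add 9.162.212.96/28 -> H2 at depth 28
  Q 9.162.212.103: descend 0000100110100010110101000110 ; hops seen [H3,H1,H2] ; pick H2
  - 9.162.212.96/28 clear@28
  - 193.163.194.0/24 clear@24
  add 0.0.0.0/0 -> H3 at depth 0
  - 0.0.0.0/0 clear@0
  Q 9.160.0.9: descend 00001001101000 ; hops seen [H1] ; pick H1
  Q 9.160.0.98: descend 00001001101000 ; hops seen [H1] ; pick H1
  add 0.0.0.0/0 -> H1 at depth 0

== LOOKUPS ==
["H2","H3","H3","H1","H3","H1","H3","H3","H1","H2","H1","H1"]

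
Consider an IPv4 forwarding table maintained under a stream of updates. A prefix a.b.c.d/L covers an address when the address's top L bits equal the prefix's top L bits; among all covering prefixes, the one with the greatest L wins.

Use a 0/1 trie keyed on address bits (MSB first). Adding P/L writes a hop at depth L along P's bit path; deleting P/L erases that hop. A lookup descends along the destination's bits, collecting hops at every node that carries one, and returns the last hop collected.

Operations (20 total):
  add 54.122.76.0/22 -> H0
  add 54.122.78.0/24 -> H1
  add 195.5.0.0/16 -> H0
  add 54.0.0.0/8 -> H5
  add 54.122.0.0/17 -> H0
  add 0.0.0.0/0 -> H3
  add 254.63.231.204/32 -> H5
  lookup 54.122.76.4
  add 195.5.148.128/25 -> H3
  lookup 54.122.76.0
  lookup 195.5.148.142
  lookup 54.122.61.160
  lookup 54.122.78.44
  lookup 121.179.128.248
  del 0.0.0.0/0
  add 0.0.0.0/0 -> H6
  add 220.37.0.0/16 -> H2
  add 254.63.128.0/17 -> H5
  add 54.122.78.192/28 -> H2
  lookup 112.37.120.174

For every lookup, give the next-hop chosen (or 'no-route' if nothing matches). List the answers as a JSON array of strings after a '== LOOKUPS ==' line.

Trace:
  + 54.122.76.0/22 (H0) depth=22
  + 54.122.78.0/24 (H1) depth=24
  + 195.5.0.0/16 (H0) depth=16
  + 54.0.0.0/8 (H5) depth=8
  + 54.122.0.0/17 (H0) depth=17
  + 0.0.0.0/0 (H3) depth=0
  + 254.63.231.204/32 (H5) depth=32
  lookup 54.122.76.4: bits 0011011001111010010011 walk d0:H3→d1:-→d2:-→d3:-→d4:-→d5:-→d6:-→d7:-→d8:H5→d9:-→d10:-→d11:-→d12:-→d13:-→d14:-→d15:-→d16:-→d17:H0→d18:-→d19:-→d20:-→d21:-→d22:H0 -> H0
  + 195.5.148.128/25 (H3) depth=25
  lookup 54.122.76.0: bits 0011011001111010010011 walk d0:H3→d1:-→d2:-→d3:-→d4:-→d5:-→d6:-→d7:-→d8:H5→d9:-→d10:-→d11:-→d12:-→d13:-→d14:-→d15:-→d16:-→d17:H0→d18:-→d19:-→d20:-→d21:-→d22:H0 -> H0
  lookup 195.5.148.142: bits 1100001100000101100101001 walk d0:H3→d1:-→d2:-→d3:-→d4:-→d5:-→d6:-→d7:-→d8:-→d9:-→d10:-→d11:-→d12:-→d13:-→d14:-→d15:-→d16:H0→d17:-→d18:-→d19:-→d20:-→d21:-→d22:-→d23:-→d24:-→d25:H3 -> H3
  lookup 54.122.61.160: bits 00110110011110100 walk d0:H3→d1:-→d2:-→d3:-→d4:-→d5:-→d6:-→d7:-→d8:H5→d9:-→d10:-→d11:-→d12:-→d13:-→d14:-→d15:-→d16:-→d17:H0 -> H0
  lookup 54.122.78.44: bits 001101100111101001001110 walk d0:H3→d1:-→d2:-→d3:-→d4:-→d5:-→d6:-→d7:-→d8:H5→d9:-→d10:-→d11:-→d12:-→d13:-→d14:-→d15:-→d16:-→d17:H0→d18:-→d19:-→d20:-→d21:-→d22:H0→d23:-→d24:H1 -> H1
  lookup 121.179.128.248: bits 0 walk d0:H3→d1:- -> H3
  del 0.0.0.0/0 (clear depth 0)
  + 0.0.0.0/0 (H6) depth=0
  + 220.37.0.0/16 (H2) depth=16
  + 254.63.128.0/17 (H5) depth=17
  + 54.122.78.192/28 (H2) depth=28
  lookup 112.37.120.174: bits 0 walk d0:H6→d1:- -> H6

== LOOKUPS ==
["H0","H0","H3","H0","H1","H3","H6"]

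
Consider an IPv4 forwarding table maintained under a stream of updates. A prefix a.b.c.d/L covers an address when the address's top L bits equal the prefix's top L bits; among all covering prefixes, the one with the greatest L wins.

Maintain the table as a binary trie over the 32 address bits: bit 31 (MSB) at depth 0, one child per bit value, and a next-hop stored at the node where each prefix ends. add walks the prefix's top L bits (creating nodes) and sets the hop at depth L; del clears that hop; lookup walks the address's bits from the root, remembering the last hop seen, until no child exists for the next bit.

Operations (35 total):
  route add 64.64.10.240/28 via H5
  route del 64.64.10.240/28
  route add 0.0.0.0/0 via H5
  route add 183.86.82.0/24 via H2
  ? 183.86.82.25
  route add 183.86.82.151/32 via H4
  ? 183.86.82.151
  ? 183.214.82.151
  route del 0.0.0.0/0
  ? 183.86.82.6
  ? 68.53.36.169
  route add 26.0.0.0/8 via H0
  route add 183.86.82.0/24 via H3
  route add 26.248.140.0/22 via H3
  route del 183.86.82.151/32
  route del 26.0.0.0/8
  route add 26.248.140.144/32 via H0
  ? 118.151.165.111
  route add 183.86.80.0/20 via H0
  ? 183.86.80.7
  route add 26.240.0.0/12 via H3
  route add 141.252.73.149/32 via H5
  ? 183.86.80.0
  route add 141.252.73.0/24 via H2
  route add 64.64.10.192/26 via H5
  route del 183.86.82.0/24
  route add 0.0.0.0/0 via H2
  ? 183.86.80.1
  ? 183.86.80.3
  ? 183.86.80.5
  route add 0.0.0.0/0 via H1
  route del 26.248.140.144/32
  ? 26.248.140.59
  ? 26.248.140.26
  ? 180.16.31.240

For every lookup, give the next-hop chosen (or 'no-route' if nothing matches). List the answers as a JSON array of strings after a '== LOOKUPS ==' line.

Apply in order:
  add 64.64.10.240/28 -> H5 at depth 28
  del 64.64.10.240/28 (clear depth 28)
  add 0.0.0.0/0 -> H5 at depth 0
  add 183.86.82.0/24 -> H2 at depth 24
  lookup 183.86.82.25: bits 101101110101011001010010 walk d0:H5→d1:-→d2:-→d3:-→d4:-→d5:-→d6:-→d7:-→d8:-→d9:-→d10:-→d11:-→d12:-→d13:-→d14:-→d15:-→d16:-→d17:-→d18:-→d19:-→d20:-→d21:-→d22:-→d23:-→d24:H2 -> H2
  add 183.86.82.151/32 -> H4 at depth 32
  lookup 183.86.82.151: bits 10110111010101100101001010010111 walk d0:H5→d1:-→d2:-→d3:-→d4:-→d5:-→d6:-→d7:-→d8:-→d9:-→d10:-→d11:-→d12:-→d13:-→d14:-→d15:-→d16:-→d17:-→d18:-→d19:-→d20:-→d21:-→d22:-→d23:-→d24:H2→d25:-→d26:-→d27:-→d28:-→d29:-→d30:-→d31:-→d32:H4 -> H4
  lookup 183.214.82.151: bits 10110111 walk d0:H5→d1:-→d2:-→d3:-→d4:-→d5:-→d6:-→d7:-→d8:- -> H5
  del 0.0.0.0/0 (clear depth 0)
  lookup 183.86.82.6: bits 101101110101011001010010 walk d0:-→d1:-→d2:-→d3:-→d4:-→d5:-→d6:-→d7:-→d8:-→d9:-→d10:-→d11:-→d12:-→d13:-→d14:-→d15:-→d16:-→d17:-→d18:-→d19:-→d20:-→d21:-→d22:-→d23:-→d24:H2 -> H2
  lookup 68.53.36.169: bits 01000 walk d0:-→d1:-→d2:-→d3:-→d4:-→d5:- -> no-route
  add 26.0.0.0/8 -> H0 at depth 8
  add 183.86.82.0/24 -> H3 at depth 24
  add 26.248.140.0/22 -> H3 at depth 22
  del 183.86.82.151/32 (clear depth 32)
  del 26.0.0.0/8 (clear depth 8)
  add 26.248.140.144/32 -> H0 at depth 32
  lookup 118.151.165.111: bits 01 walk d0:-→d1:-→d2:- -> no-route
  add 183.86.80.0/20 -> H0 at depth 20
  lookup 183.86.80.7: bits 1011011101010110010100 walk d0:-→d1:-→d2:-→d3:-→d4:-→d5:-→d6:-→d7:-→d8:-→d9:-→d10:-→d11:-→d12:-→d13:-→d14:-→d15:-→d16:-→d17:-→d18:-→d19:-→d20:H0→d21:-→d22:- -> H0
  add 26.240.0.0/12 -> H3 at depth 12
  add 141.252.73.149/32 -> H5 at depth 32
  lookup 183.86.80.0: bits 1011011101010110010100 walk d0:-→d1:-→d2:-→d3:-→d4:-→d5:-→d6:-→d7:-→d8:-→d9:-→d10:-→d11:-→d12:-→d13:-→d14:-→d15:-→d16:-→d17:-→d18:-→d19:-→d20:H0→d21:-→d22:- -> H0
  add 141.252.73.0/24 -> H2 at depth 24
  add 64.64.10.192/26 -> H5 at depth 26
  del 183.86.82.0/24 (clear depth 24)
  add 0.0.0.0/0 -> H2 at depth 0
  lookup 183.86.80.1: bits 1011011101010110010100 walk d0:H2→d1:-→d2:-→d3:-→d4:-→d5:-→d6:-→d7:-→d8:-→d9:-→d10:-→d11:-→d12:-→d13:-→d14:-→d15:-→d16:-→d17:-→d18:-→d19:-→d20:H0→d21:-→d22:- -> H0
  lookup 183.86.80.3: bits 1011011101010110010100 walk d0:H2→d1:-→d2:-→d3:-→d4:-→d5:-→d6:-→d7:-→d8:-→d9:-→d10:-→d11:-→d12:-→d13:-→d14:-→d15:-→d16:-→d17:-→d18:-→d19:-→d20:H0→d21:-→d22:- -> H0
  lookup 183.86.80.5: bits 1011011101010110010100 walk d0:H2→d1:-→d2:-→d3:-→d4:-→d5:-→d6:-→d7:-→d8:-→d9:-→d10:-→d11:-→d12:-→d13:-→d14:-→d15:-→d16:-→d17:-→d18:-→d19:-→d20:H0→d21:-→d22:- -> H0
  add 0.0.0.0/0 -> H1 at depth 0
  del 26.248.140.144/32 (clear depth 32)
  lookup 26.248.140.59: bits 000110101111100010001100 walk d0:H1→d1:-→d2:-→d3:-→d4:-→d5:-→d6:-→d7:-→d8:-→d9:-→d10:-→d11:-→d12:H3→d13:-→d14:-→d15:-→d16:-→d17:-→d18:-→d19:-→d20:-→d21:-→d22:H3→d23:-→d24:- -> H3
  lookup 26.248.140.26: bits 000110101111100010001100 walk d0:H1→d1:-→d2:-→d3:-→d4:-→d5:-→d6:-→d7:-→d8:-→d9:-→d10:-→d11:-→d12:H3→d13:-→d14:-→d15:-→d16:-→d17:-→d18:-→d19:-→d20:-→d21:-→d22:H3→d23:-→d24:- -> H3
  lookup 180.16.31.240: bits 101101 walk d0:H1→d1:-→d2:-→d3:-→d4:-→d5:-→d6:- -> H1

== LOOKUPS ==
["H2","H4","H5","H2","no-route","no-route","H0","H0","H0","H0","H0","H3","H3","H1"]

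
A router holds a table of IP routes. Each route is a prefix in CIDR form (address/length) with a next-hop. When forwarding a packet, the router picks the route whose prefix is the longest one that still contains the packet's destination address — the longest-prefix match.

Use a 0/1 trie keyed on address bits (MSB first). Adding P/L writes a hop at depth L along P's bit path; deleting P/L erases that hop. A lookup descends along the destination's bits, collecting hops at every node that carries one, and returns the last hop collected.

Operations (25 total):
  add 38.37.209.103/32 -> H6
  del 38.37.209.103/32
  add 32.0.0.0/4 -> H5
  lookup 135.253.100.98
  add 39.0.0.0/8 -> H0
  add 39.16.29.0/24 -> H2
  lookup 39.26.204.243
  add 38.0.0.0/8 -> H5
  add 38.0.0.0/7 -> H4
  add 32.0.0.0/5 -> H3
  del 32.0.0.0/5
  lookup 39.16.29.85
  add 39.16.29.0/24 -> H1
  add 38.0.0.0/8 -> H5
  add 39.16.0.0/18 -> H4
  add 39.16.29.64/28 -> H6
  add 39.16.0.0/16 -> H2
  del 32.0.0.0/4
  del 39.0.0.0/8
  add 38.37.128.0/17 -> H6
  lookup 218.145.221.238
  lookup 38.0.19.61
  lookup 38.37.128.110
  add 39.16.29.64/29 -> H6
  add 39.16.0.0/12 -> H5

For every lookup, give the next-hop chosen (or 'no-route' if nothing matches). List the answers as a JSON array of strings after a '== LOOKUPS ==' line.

Process each operation:
  + 38.37.209.103/32 (H6) depth=32
  del 38.37.209.103/32 (clear depth 32)
  + 32.0.0.0/4 (H5) depth=4
  ? 135.253.100.98  path d0:-  best=no-route
  + 39.0.0.0/8 (H0) depth=8
  + 39.16.29.0/24 (H2) depth=24
  ? 39.26.204.243  path d0:-→d1:-→d2:-→d3:-→d4:H5→d5:-→d6:-→d7:-→d8:H0→d9:-→d10:-→d11:-→d12:-  best=H0
  + 38.0.0.0/8 (H5) depth=8
  + 38.0.0.0/7 (H4) depth=7
  + 32.0.0.0/5 (H3) depth=5
  del 32.0.0.0/5 (clear depth 5)
  ? 39.16.29.85  path d0:-→d1:-→d2:-→d3:-→d4:H5→d5:-→d6:-→d7:H4→d8:H0→d9:-→d10:-→d11:-→d12:-→d13:-→d14:-→d15:-→d16:-→d17:-→d18:-→d19:-→d20:-→d21:-→d22:-→d23:-→d24:H2  best=H2
  + 39.16.29.0/24 (H1) depth=24
  + 38.0.0.0/8 (H5) depth=8
  + 39.16.0.0/18 (H4) depth=18
  + 39.16.29.64/28 (H6) depth=28
  + 39.16.0.0/16 (H2) depth=16
  del 32.0.0.0/4 (clear depth 4)
  del 39.0.0.0/8 (clear depth 8)
  + 38.37.128.0/17 (H6) depth=17
  ? 218.145.221.238  path d0:-  best=no-route
  ? 38.0.19.61  path d0:-→d1:-→d2:-→d3:-→d4:-→d5:-→d6:-→d7:H4→d8:H5→d9:-→d10:-  best=H5
  ? 38.37.128.110  path d0:-→d1:-→d2:-→d3:-→d4:-→d5:-→d6:-→d7:H4→d8:H5→d9:-→d10:-→d11:-→d12:-→d13:-→d14:-→d15:-→d16:-→d17:H6  best=H6
  + 39.16.29.64/29 (H6) depth=29
  + 39.16.0.0/12 (H5) depth=12

== LOOKUPS ==
["no-route","H0","H2","no-route","H5","H6"]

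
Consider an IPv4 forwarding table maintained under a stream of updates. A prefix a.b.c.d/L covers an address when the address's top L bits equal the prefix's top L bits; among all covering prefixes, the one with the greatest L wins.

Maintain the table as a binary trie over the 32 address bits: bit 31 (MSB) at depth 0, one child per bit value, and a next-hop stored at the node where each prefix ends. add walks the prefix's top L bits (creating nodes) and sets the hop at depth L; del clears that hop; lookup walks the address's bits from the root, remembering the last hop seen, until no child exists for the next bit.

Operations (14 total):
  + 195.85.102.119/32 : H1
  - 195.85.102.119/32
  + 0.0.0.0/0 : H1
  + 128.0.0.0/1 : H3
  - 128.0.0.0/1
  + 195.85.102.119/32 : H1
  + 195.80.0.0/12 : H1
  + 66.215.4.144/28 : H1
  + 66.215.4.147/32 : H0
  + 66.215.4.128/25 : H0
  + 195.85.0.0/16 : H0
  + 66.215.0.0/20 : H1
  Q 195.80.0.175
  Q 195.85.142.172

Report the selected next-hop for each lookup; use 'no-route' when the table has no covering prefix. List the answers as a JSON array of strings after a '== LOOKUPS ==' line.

Process each operation:
  add 195.85.102.119/32 -> H1 at depth 32
  del 195.85.102.119/32 (clear depth 32)
  add 0.0.0.0/0 -> H1 at depth 0
  add 128.0.0.0/1 -> H3 at depth 1
  del 128.0.0.0/1 (clear depth 1)
  add 195.85.102.119/32 -> H1 at depth 32
  add 195.80.0.0/12 -> H1 at depth 12
  add 66.215.4.144/28 -> H1 at depth 28
  add 66.215.4.147/32 -> H0 at depth 32
  add 66.215.4.128/25 -> H0 at depth 25
  add 195.85.0.0/16 -> H0 at depth 16
  add 66.215.0.0/20 -> H1 at depth 20
  Q 195.80.0.175: descend 1100001101010 ; hops seen [H1,H1] ; pick H1
  Q 195.85.142.172: descend 1100001101010101 ; hops seen [H1,H1,H0] ; pick H0

== LOOKUPS ==
["H1","H0"]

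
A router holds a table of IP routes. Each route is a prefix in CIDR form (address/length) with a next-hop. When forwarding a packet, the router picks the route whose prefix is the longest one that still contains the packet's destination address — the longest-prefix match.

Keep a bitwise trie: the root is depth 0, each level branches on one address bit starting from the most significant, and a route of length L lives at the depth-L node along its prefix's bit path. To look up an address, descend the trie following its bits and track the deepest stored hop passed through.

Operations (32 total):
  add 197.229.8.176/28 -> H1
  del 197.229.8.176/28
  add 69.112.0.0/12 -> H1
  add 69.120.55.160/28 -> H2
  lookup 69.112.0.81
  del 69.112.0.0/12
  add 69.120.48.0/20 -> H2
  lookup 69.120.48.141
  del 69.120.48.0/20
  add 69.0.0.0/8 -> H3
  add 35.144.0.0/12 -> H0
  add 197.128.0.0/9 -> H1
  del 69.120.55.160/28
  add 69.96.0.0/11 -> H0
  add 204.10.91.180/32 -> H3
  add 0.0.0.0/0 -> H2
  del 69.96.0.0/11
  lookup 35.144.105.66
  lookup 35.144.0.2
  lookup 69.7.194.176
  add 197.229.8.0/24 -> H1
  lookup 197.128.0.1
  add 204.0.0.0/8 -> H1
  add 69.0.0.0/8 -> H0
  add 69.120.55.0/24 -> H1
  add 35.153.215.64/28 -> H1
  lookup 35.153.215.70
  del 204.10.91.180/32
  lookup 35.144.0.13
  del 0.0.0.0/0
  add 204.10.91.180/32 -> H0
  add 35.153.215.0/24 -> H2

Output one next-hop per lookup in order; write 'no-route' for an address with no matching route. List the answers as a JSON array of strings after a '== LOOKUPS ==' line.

Process each operation:
  + 197.229.8.176/28 (H1) depth=28
  - 197.229.8.176/28 clear@28
  + 69.112.0.0/12 (H1) depth=12
  + 69.120.55.160/28 (H2) depth=28
  lookup 69.112.0.81: bits 010001010111 walk d0:-→d1:-→d2:-→d3:-→d4:-→d5:-→d6:-→d7:-→d8:-→d9:-→d10:-→d11:-→d12:H1 -> H1
  - 69.112.0.0/12 clear@12
  + 69.120.48.0/20 (H2) depth=20
  lookup 69.120.48.141: bits 010001010111100000110 walk d0:-→d1:-→d2:-→d3:-→d4:-→d5:-→d6:-→d7:-→d8:-→d9:-→d10:-→d11:-→d12:-→d13:-→d14:-→d15:-→d16:-→d17:-→d18:-→d19:-→d20:H2→d21:- -> H2
  - 69.120.48.0/20 clear@20
  + 69.0.0.0/8 (H3) depth=8
  + 35.144.0.0/12 (H0) depth=12
  + 197.128.0.0/9 (H1) depth=9
  - 69.120.55.160/28 clear@28
  + 69.96.0.0/11 (H0) depth=11
  + 204.10.91.180/32 (H3) depth=32
  + 0.0.0.0/0 (H2) depth=0
  - 69.96.0.0/11 clear@11
  lookup 35.144.105.66: bits 001000111001 walk d0:H2→d1:-→d2:-→d3:-→d4:-→d5:-→d6:-→d7:-→d8:-→d9:-→d10:-→d11:-→d12:H0 -> H0
  lookup 35.144.0.2: bits 001000111001 walk d0:H2→d1:-→d2:-→d3:-→d4:-→d5:-→d6:-→d7:-→d8:-→d9:-→d10:-→d11:-→d12:H0 -> H0
  lookup 69.7.194.176: bits 010001010 walk d0:H2→d1:-→d2:-→d3:-→d4:-→d5:-→d6:-→d7:-→d8:H3→d9:- -> H3
  + 197.229.8.0/24 (H1) depth=24
  lookup 197.128.0.1: bits 110001011 walk d0:H2→d1:-→d2:-→d3:-→d4:-→d5:-→d6:-→d7:-→d8:-→d9:H1 -> H1
  + 204.0.0.0/8 (H1) depth=8
  + 69.0.0.0/8 (H0) depth=8
  + 69.120.55.0/24 (H1) depth=24
  + 35.153.215.64/28 (H1) depth=28
  lookup 35.153.215.70: bits 0010001110011001110101110100 walk d0:H2→d1:-→d2:-→d3:-→d4:-→d5:-→d6:-→d7:-→d8:-→d9:-→d10:-→d11:-→d12:H0→d13:-→d14:-→d15:-→d16:-→d17:-→d18:-→d19:-→d20:-→d21:-→d22:-→d23:-→d24:-→d25:-→d26:-→d27:-→d28:H1 -> H1
  - 204.10.91.180/32 clear@32
  lookup 35.144.0.13: bits 001000111001 walk d0:H2→d1:-→d2:-→d3:-→d4:-→d5:-→d6:-→d7:-→d8:-→d9:-→d10:-→d11:-→d12:H0 -> H0
  - 0.0.0.0/0 clear@0
  + 204.10.91.180/32 (H0) depth=32
  + 35.153.215.0/24 (H2) depth=24

== LOOKUPS ==
["H1","H2","H0","H0","H3","H1","H1","H0"]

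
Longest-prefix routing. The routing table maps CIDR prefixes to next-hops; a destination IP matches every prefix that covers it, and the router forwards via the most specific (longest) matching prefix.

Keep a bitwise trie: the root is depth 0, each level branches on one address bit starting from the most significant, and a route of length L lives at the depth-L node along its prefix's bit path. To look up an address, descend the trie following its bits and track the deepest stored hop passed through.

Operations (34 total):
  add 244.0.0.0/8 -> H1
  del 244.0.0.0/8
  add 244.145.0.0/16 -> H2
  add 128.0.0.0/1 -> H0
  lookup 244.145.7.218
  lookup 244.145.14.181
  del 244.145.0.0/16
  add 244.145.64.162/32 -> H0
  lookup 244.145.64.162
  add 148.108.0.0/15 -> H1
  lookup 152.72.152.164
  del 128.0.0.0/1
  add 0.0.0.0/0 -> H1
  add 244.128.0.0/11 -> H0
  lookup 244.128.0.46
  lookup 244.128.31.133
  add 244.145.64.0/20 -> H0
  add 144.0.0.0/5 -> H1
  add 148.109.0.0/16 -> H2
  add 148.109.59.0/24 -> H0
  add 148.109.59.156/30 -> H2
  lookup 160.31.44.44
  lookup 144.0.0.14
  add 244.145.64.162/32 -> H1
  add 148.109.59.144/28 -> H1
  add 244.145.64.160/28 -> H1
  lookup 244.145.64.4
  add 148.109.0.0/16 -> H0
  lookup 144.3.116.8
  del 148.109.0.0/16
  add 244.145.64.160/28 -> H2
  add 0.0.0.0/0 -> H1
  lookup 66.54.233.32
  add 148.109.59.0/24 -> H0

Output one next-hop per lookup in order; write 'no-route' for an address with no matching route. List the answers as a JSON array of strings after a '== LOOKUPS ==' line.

Trace:
  + 244.0.0.0/8 (H1) depth=8
  - 244.0.0.0/8 clear@8
  + 244.145.0.0/16 (H2) depth=16
  + 128.0.0.0/1 (H0) depth=1
  lookup 244.145.7.218: bits 1111010010010001 walk d0:-→d1:H0→d2:-→d3:-→d4:-→d5:-→d6:-→d7:-→d8:-→d9:-→d10:-→d11:-→d12:-→d13:-→d14:-→d15:-→d16:H2 -> H2
  lookup 244.145.14.181: bits 1111010010010001 walk d0:-→d1:H0→d2:-→d3:-→d4:-→d5:-→d6:-→d7:-→d8:-→d9:-→d10:-→d11:-→d12:-→d13:-→d14:-→d15:-→d16:H2 -> H2
  - 244.145.0.0/16 clear@16
  + 244.145.64.162/32 (H0) depth=32
  lookup 244.145.64.162: bits 11110100100100010100000010100010 walk d0:-→d1:H0→d2:-→d3:-→d4:-→d5:-→d6:-→d7:-→d8:-→d9:-→d10:-→d11:-→d12:-→d13:-→d14:-→d15:-→d16:-→d17:-→d18:-→d19:-→d20:-→d21:-→d22:-→d23:-→d24:-→d25:-→d26:-→d27:-→d28:-→d29:-→d30:-→d31:-→d32:H0 -> H0
  + 148.108.0.0/15 (H1) depth=15
  lookup 152.72.152.164: bits 1001 walk d0:-→d1:H0→d2:-→d3:-→d4:- -> H0
  - 128.0.0.0/1 clear@1
  + 0.0.0.0/0 (H1) depth=0
  + 244.128.0.0/11 (H0) depth=11
  lookup 244.128.0.46: bits 11110100100 walk d0:H1→d1:-→d2:-→d3:-→d4:-→d5:-→d6:-→d7:-→d8:-→d9:-→d10:-→d11:H0 -> H0
  lookup 244.128.31.133: bits 11110100100 walk d0:H1→d1:-→d2:-→d3:-→d4:-→d5:-→d6:-→d7:-→d8:-→d9:-→d10:-→d11:H0 -> H0
  + 244.145.64.0/20 (H0) depth=20
  + 144.0.0.0/5 (H1) depth=5
  + 148.109.0.0/16 (H2) depth=16
  + 148.109.59.0/24 (H0) depth=24
  + 148.109.59.156/30 (H2) depth=30
  lookup 160.31.44.44: bits 10 walk d0:H1→d1:-→d2:- -> H1
  lookup 144.0.0.14: bits 10010 walk d0:H1→d1:-→d2:-→d3:-→d4:-→d5:H1 -> H1
  + 244.145.64.162/32 (H1) depth=32
  + 148.109.59.144/28 (H1) depth=28
  + 244.145.64.160/28 (H1) depth=28
  lookup 244.145.64.4: bits 111101001001000101000000 walk d0:H1→d1:-→d2:-→d3:-→d4:-→d5:-→d6:-→d7:-→d8:-→d9:-→d10:-→d11:H0→d12:-→d13:-→d14:-→d15:-→d16:-→d17:-→d18:-→d19:-→d20:H0→d21:-→d22:-→d23:-→d24:- -> H0
  + 148.109.0.0/16 (H0) depth=16
  lookup 144.3.116.8: bits 10010 walk d0:H1→d1:-→d2:-→d3:-→d4:-→d5:H1 -> H1
  - 148.109.0.0/16 clear@16
  + 244.145.64.160/28 (H2) depth=28
  + 0.0.0.0/0 (H1) depth=0
  lookup 66.54.233.32: bits ε walk d0:H1 -> H1
  + 148.109.59.0/24 (H0) depth=24

== LOOKUPS ==
["H2","H2","H0","H0","H0","H0","H1","H1","H0","H1","H1"]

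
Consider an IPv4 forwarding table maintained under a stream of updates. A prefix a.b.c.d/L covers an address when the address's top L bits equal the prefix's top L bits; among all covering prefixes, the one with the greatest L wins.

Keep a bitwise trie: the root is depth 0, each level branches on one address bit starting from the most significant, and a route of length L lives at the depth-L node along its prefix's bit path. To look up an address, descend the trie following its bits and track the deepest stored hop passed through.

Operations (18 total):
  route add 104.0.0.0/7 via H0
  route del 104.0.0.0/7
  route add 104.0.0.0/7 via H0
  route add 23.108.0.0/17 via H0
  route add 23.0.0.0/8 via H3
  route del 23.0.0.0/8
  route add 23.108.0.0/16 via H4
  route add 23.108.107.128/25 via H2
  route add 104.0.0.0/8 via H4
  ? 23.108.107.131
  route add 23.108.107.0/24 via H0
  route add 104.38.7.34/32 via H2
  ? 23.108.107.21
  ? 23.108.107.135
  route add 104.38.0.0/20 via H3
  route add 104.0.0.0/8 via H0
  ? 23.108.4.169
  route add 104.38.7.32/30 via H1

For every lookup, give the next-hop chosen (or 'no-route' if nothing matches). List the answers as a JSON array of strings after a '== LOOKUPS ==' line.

Apply in order:
  + 104.0.0.0/7 (H0) depth=7
  del 104.0.0.0/7 (clear depth 7)
  + 104.0.0.0/7 (H0) depth=7
  + 23.108.0.0/17 (H0) depth=17
  + 23.0.0.0/8 (H3) depth=8
  del 23.0.0.0/8 (clear depth 8)
  + 23.108.0.0/16 (H4) depth=16
  + 23.108.107.128/25 (H2) depth=25
  + 104.0.0.0/8 (H4) depth=8
  ? 23.108.107.131  path d0:-→d1:-→d2:-→d3:-→d4:-→d5:-→d6:-→d7:-→d8:-→d9:-→d10:-→d11:-→d12:-→d13:-→d14:-→d15:-→d16:H4→d17:H0→d18:-→d19:-→d20:-→d21:-→d22:-→d23:-→d24:-→d25:H2  best=H2
  + 23.108.107.0/24 (H0) depth=24
  + 104.38.7.34/32 (H2) depth=32
  ? 23.108.107.21  path d0:-→d1:-→d2:-→d3:-→d4:-→d5:-→d6:-→d7:-→d8:-→d9:-→d10:-→d11:-→d12:-→d13:-→d14:-→d15:-→d16:H4→d17:H0→d18:-→d19:-→d20:-→d21:-→d22:-→d23:-→d24:H0  best=H0
  ? 23.108.107.135  path d0:-→d1:-→d2:-→d3:-→d4:-→d5:-→d6:-→d7:-→d8:-→d9:-→d10:-→d11:-→d12:-→d13:-→d14:-→d15:-→d16:H4→d17:H0→d18:-→d19:-→d20:-→d21:-→d22:-→d23:-→d24:H0→d25:H2  best=H2
  + 104.38.0.0/20 (H3) depth=20
  + 104.0.0.0/8 (H0) depth=8
  ? 23.108.4.169  path d0:-→d1:-→d2:-→d3:-→d4:-→d5:-→d6:-→d7:-→d8:-→d9:-→d10:-→d11:-→d12:-→d13:-→d14:-→d15:-→d16:H4→d17:H0  best=H0
  + 104.38.7.32/30 (H1) depth=30

== LOOKUPS ==
["H2","H0","H2","H0"]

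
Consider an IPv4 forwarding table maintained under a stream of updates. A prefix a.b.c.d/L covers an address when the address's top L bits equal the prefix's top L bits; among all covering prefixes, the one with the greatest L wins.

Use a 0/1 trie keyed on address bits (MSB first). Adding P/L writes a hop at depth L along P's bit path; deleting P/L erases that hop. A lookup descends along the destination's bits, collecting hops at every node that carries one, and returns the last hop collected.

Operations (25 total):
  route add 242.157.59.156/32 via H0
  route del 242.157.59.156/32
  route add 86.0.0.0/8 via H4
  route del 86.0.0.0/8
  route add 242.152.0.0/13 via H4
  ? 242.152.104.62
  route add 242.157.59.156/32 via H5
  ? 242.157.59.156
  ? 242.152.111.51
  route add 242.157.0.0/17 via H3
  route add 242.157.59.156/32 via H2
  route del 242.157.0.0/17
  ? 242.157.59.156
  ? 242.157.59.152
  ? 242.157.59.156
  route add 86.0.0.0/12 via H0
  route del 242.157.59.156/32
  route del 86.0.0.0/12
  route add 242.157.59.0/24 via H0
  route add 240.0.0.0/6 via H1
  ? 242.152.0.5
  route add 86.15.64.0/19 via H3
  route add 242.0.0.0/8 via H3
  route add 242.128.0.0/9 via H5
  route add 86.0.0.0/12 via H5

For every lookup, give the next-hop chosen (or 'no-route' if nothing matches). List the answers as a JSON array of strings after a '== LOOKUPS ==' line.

Apply in order:
  add 242.157.59.156/32 -> H0 at depth 32
  del 242.157.59.156/32 (clear depth 32)
  add 86.0.0.0/8 -> H4 at depth 8
  del 86.0.0.0/8 (clear depth 8)
  add 242.152.0.0/13 -> H4 at depth 13
  lookup 242.152.104.62: bits 1111001010011 walk d0:-→d1:-→d2:-→d3:-→d4:-→d5:-→d6:-→d7:-→d8:-→d9:-→d10:-→d11:-→d12:-→d13:H4 -> H4
  add 242.157.59.156/32 -> H5 at depth 32
  lookup 242.157.59.156: bits 11110010100111010011101110011100 walk d0:-→d1:-→d2:-→d3:-→d4:-→d5:-→d6:-→d7:-→d8:-→d9:-→d10:-→d11:-→d12:-→d13:H4→d14:-→d15:-→d16:-→d17:-→d18:-→d19:-→d20:-→d21:-→d22:-→d23:-→d24:-→d25:-→d26:-→d27:-→d28:-→d29:-→d30:-→d31:-→d32:H5 -> H5
  lookup 242.152.111.51: bits 1111001010011 walk d0:-→d1:-→d2:-→d3:-→d4:-→d5:-→d6:-→d7:-→d8:-→d9:-→d10:-→d11:-→d12:-→d13:H4 -> H4
  add 242.157.0.0/17 -> H3 at depth 17
  add 242.157.59.156/32 -> H2 at depth 32
  del 242.157.0.0/17 (clear depth 17)
  lookup 242.157.59.156: bits 11110010100111010011101110011100 walk d0:-→d1:-→d2:-→d3:-→d4:-→d5:-→d6:-→d7:-→d8:-→d9:-→d10:-→d11:-→d12:-→d13:H4→d14:-→d15:-→d16:-→d17:-→d18:-→d19:-→d20:-→d21:-→d22:-→d23:-→d24:-→d25:-→d26:-→d27:-→d28:-→d29:-→d30:-→d31:-→d32:H2 -> H2
  lookup 242.157.59.152: bits 11110010100111010011101110011 walk d0:-→d1:-→d2:-→d3:-→d4:-→d5:-→d6:-→d7:-→d8:-→d9:-→d10:-→d11:-→d12:-→d13:H4→d14:-→d15:-→d16:-→d17:-→d18:-→d19:-→d20:-→d21:-→d22:-→d23:-→d24:-→d25:-→d26:-→d27:-→d28:-→d29:- -> H4
  lookup 242.157.59.156: bits 11110010100111010011101110011100 walk d0:-→d1:-→d2:-→d3:-→d4:-→d5:-→d6:-→d7:-→d8:-→d9:-→d10:-→d11:-→d12:-→d13:H4→d14:-→d15:-→d16:-→d17:-→d18:-→d19:-→d20:-→d21:-→d22:-→d23:-→d24:-→d25:-→d26:-→d27:-→d28:-→d29:-→d30:-→d31:-→d32:H2 -> H2
  add 86.0.0.0/12 -> H0 at depth 12
  del 242.157.59.156/32 (clear depth 32)
  del 86.0.0.0/12 (clear depth 12)
  add 242.157.59.0/24 -> H0 at depth 24
  add 240.0.0.0/6 -> H1 at depth 6
  lookup 242.152.0.5: bits 1111001010011 walk d0:-→d1:-→d2:-→d3:-→d4:-→d5:-→d6:H1→d7:-→d8:-→d9:-→d10:-→d11:-→d12:-→d13:H4 -> H4
  add 86.15.64.0/19 -> H3 at depth 19
  add 242.0.0.0/8 -> H3 at depth 8
  add 242.128.0.0/9 -> H5 at depth 9
  add 86.0.0.0/12 -> H5 at depth 12

== LOOKUPS ==
["H4","H5","H4","H2","H4","H2","H4"]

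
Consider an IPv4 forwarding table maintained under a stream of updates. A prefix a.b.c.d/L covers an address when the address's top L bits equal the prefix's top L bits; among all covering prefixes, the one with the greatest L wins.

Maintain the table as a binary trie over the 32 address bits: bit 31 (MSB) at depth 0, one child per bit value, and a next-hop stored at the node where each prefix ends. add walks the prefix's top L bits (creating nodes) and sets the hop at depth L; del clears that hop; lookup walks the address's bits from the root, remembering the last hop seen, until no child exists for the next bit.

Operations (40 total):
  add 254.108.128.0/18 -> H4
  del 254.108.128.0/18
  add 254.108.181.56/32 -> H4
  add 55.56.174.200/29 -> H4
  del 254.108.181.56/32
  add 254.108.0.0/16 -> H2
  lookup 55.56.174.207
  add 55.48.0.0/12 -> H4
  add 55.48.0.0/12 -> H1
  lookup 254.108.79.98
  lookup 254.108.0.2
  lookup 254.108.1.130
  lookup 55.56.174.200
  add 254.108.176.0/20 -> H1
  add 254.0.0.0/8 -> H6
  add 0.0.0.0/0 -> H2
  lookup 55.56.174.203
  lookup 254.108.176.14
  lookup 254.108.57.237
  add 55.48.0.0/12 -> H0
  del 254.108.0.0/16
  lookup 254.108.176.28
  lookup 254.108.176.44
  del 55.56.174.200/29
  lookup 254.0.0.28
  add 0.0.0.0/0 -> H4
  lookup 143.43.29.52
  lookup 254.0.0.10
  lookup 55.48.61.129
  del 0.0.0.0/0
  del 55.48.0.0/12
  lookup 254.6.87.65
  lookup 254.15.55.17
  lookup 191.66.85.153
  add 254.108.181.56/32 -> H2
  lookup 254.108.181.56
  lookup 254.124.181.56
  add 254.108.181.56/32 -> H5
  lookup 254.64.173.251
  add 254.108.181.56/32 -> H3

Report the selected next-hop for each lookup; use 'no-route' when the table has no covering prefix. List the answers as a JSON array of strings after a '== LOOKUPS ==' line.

Process each operation:
  + 254.108.128.0/18 (H4) depth=18
  - 254.108.128.0/18 clear@18
  + 254.108.181.56/32 (H4) depth=32
  + 55.56.174.200/29 (H4) depth=29
  - 254.108.181.56/32 clear@32
  + 254.108.0.0/16 (H2) depth=16
  ? 55.56.174.207  path d0:-→d1:-→d2:-→d3:-→d4:-→d5:-→d6:-→d7:-→d8:-→d9:-→d10:-→d11:-→d12:-→d13:-→d14:-→d15:-→d16:-→d17:-→d18:-→d19:-→d20:-→d21:-→d22:-→d23:-→d24:-→d25:-→d26:-→d27:-→d28:-→d29:H4  best=H4
  + 55.48.0.0/12 (H4) depth=12
  + 55.48.0.0/12 (H1) depth=12
  ? 254.108.79.98  path d0:-→d1:-→d2:-→d3:-→d4:-→d5:-→d6:-→d7:-→d8:-→d9:-→d10:-→d11:-→d12:-→d13:-→d14:-→d15:-→d16:H2  best=H2
  ? 254.108.0.2  path d0:-→d1:-→d2:-→d3:-→d4:-→d5:-→d6:-→d7:-→d8:-→d9:-→d10:-→d11:-→d12:-→d13:-→d14:-→d15:-→d16:H2  best=H2
  ? 254.108.1.130  path d0:-→d1:-→d2:-→d3:-→d4:-→d5:-→d6:-→d7:-→d8:-→d9:-→d10:-→d11:-→d12:-→d13:-→d14:-→d15:-→d16:H2  best=H2
  ? 55.56.174.200  path d0:-→d1:-→d2:-→d3:-→d4:-→d5:-→d6:-→d7:-→d8:-→d9:-→d10:-→d11:-→d12:H1→d13:-→d14:-→d15:-→d16:-→d17:-→d18:-→d19:-→d20:-→d21:-→d22:-→d23:-→d24:-→d25:-→d26:-→d27:-→d28:-→d29:H4  best=H4
  + 254.108.176.0/20 (H1) depth=20
  + 254.0.0.0/8 (H6) depth=8
  + 0.0.0.0/0 (H2) depth=0
  ? 55.56.174.203  path d0:H2→d1:-→d2:-→d3:-→d4:-→d5:-→d6:-→d7:-→d8:-→d9:-→d10:-→d11:-→d12:H1→d13:-→d14:-→d15:-→d16:-→d17:-→d18:-→d19:-→d20:-→d21:-→d22:-→d23:-→d24:-→d25:-→d26:-→d27:-→d28:-→d29:H4  best=H4
  ? 254.108.176.14  path d0:H2→d1:-→d2:-→d3:-→d4:-→d5:-→d6:-→d7:-→d8:H6→d9:-→d10:-→d11:-→d12:-→d13:-→d14:-→d15:-→d16:H2→d17:-→d18:-→d19:-→d20:H1→d21:-  best=H1
  ? 254.108.57.237  path d0:H2→d1:-→d2:-→d3:-→d4:-→d5:-→d6:-→d7:-→d8:H6→d9:-→d10:-→d11:-→d12:-→d13:-→d14:-→d15:-→d16:H2  best=H2
  + 55.48.0.0/12 (H0) depth=12
  - 254.108.0.0/16 clear@16
  ? 254.108.176.28  path d0:H2→d1:-→d2:-→d3:-→d4:-→d5:-→d6:-→d7:-→d8:H6→d9:-→d10:-→d11:-→d12:-→d13:-→d14:-→d15:-→d16:-→d17:-→d18:-→d19:-→d20:H1→d21:-  best=H1
  ? 254.108.176.44  path d0:H2→d1:-→d2:-→d3:-→d4:-→d5:-→d6:-→d7:-→d8:H6→d9:-→d10:-→d11:-→d12:-→d13:-→d14:-→d15:-→d16:-→d17:-→d18:-→d19:-→d20:H1→d21:-  best=H1
  - 55.56.174.200/29 clear@29
  ? 254.0.0.28  path d0:H2→d1:-→d2:-→d3:-→d4:-→d5:-→d6:-→d7:-→d8:H6→d9:-  best=H6
  + 0.0.0.0/0 (H4) depth=0
  ? 143.43.29.52  path d0:H4→d1:-  best=H4
  ? 254.0.0.10  path d0:H4→d1:-→d2:-→d3:-→d4:-→d5:-→d6:-→d7:-→d8:H6→d9:-  best=H6
  ? 55.48.61.129  path d0:H4→d1:-→d2:-→d3:-→d4:-→d5:-→d6:-→d7:-→d8:-→d9:-→d10:-→d11:-→d12:H0  best=H0
  - 0.0.0.0/0 clear@0
  - 55.48.0.0/12 clear@12
  ? 254.6.87.65  path d0:-→d1:-→d2:-→d3:-→d4:-→d5:-→d6:-→d7:-→d8:H6→d9:-  best=H6
  ? 254.15.55.17  path d0:-→d1:-→d2:-→d3:-→d4:-→d5:-→d6:-→d7:-→d8:H6→d9:-  best=H6
  ? 191.66.85.153  path d0:-→d1:-  best=no-route
  + 254.108.181.56/32 (H2) depth=32
  ? 254.108.181.56  path d0:-→d1:-→d2:-→d3:-→d4:-→d5:-→d6:-→d7:-→d8:H6→d9:-→d10:-→d11:-→d12:-→d13:-→d14:-→d15:-→d16:-→d17:-→d18:-→d19:-→d20:H1→d21:-→d22:-→d23:-→d24:-→d25:-→d26:-→d27:-→d28:-→d29:-→d30:-→d31:-→d32:H2  best=H2
  ? 254.124.181.56  path d0:-→d1:-→d2:-→d3:-→d4:-→d5:-→d6:-→d7:-→d8:H6→d9:-→d10:-→d11:-  best=H6
  + 254.108.181.56/32 (H5) depth=32
  ? 254.64.173.251  path d0:-→d1:-→d2:-→d3:-→d4:-→d5:-→d6:-→d7:-→d8:H6→d9:-→d10:-  best=H6
  + 254.108.181.56/32 (H3) depth=32

== LOOKUPS ==
["H4","H2","H2","H2","H4","H4","H1","H2","H1","H1","H6","H4","H6","H0","H6","H6","no-route","H2","H6","H6"]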